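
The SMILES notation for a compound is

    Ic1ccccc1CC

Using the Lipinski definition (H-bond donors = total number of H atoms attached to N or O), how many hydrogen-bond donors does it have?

0

Donors: find every N or O and count the H atoms it carries.
  (no N or O atoms present)
Lipinski HBD = 0.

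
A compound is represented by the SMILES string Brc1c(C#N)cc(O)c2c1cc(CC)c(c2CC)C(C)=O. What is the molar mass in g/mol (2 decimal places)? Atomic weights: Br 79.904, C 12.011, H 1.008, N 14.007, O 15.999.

First, the molecular formula is C17H16BrNO2 (counting implicit H from valence).
  Br: 1 × 79.904 = 79.904
  C: 17 × 12.011 = 204.187
  H: 16 × 1.008 = 16.128
  N: 1 × 14.007 = 14.007
  O: 2 × 15.999 = 31.998
Sum: 1×79.904 + 17×12.011 + 16×1.008 + 1×14.007 + 2×15.999 = 346.224 → 346.22 g/mol.

346.22 g/mol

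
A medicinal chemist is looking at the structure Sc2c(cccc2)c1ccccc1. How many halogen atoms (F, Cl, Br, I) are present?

Scan the SMILES for the halogen motif — none present.
Groups that are present: 1 thiol.

0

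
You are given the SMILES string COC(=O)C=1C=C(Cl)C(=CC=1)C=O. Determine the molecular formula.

Walk through each heavy atom and fill implicit hydrogens from standard valence (C 4, N 3, O 2, S 2, halogen 1):
  atom 1: C, bond orders sum to 1 (valence 4) → 3 H
  atom 2: O, bond orders sum to 2 (valence 2) → 0 H
  atom 3: C, bond orders sum to 4 (valence 4) → 0 H
  atom 4: O, bond orders sum to 2 (valence 2) → 0 H
  atom 5: C, bond orders sum to 4 (valence 4) → 0 H
  atom 6: C, bond orders sum to 3 (valence 4) → 1 H
  atom 7: C, bond orders sum to 4 (valence 4) → 0 H
  atom 8: Cl (halogen, monovalent) → 0 H
  atom 9: C, bond orders sum to 4 (valence 4) → 0 H
  atom 10: C, bond orders sum to 3 (valence 4) → 1 H
  atom 11: C, bond orders sum to 3 (valence 4) → 1 H
  atom 12: C, bond orders sum to 3 (valence 4) → 1 H
  atom 13: O, bond orders sum to 2 (valence 2) → 0 H
Totals → C:9, H:7, Cl:1, O:3.
In Hill order: C9H7ClO3.

C9H7ClO3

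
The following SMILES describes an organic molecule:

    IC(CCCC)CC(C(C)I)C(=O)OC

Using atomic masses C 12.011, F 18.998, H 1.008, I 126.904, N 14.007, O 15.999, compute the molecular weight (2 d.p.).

438.09 g/mol

First, the molecular formula is C11H20I2O2 (counting implicit H from valence).
  C: 11 × 12.011 = 132.121
  H: 20 × 1.008 = 20.160
  I: 2 × 126.904 = 253.808
  O: 2 × 15.999 = 31.998
Sum: 11×12.011 + 20×1.008 + 2×126.904 + 2×15.999 = 438.087 → 438.09 g/mol.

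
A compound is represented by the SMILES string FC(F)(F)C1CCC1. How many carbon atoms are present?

Count every carbon token in the SMILES (each C, including those in ring-closure positions and inside branches).
Carbon count: 5.

5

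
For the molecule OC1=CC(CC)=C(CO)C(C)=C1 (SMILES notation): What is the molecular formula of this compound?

Walk through each heavy atom and fill implicit hydrogens from standard valence (C 4, N 3, O 2, S 2, halogen 1):
  atom 1: O, bond orders sum to 1 (valence 2) → 1 H
  atom 2: C, bond orders sum to 4 (valence 4) → 0 H
  atom 3: C, bond orders sum to 3 (valence 4) → 1 H
  atom 4: C, bond orders sum to 4 (valence 4) → 0 H
  atom 5: C, bond orders sum to 2 (valence 4) → 2 H
  atom 6: C, bond orders sum to 1 (valence 4) → 3 H
  atom 7: C, bond orders sum to 4 (valence 4) → 0 H
  atom 8: C, bond orders sum to 2 (valence 4) → 2 H
  atom 9: O, bond orders sum to 1 (valence 2) → 1 H
  atom 10: C, bond orders sum to 4 (valence 4) → 0 H
  atom 11: C, bond orders sum to 1 (valence 4) → 3 H
  atom 12: C, bond orders sum to 3 (valence 4) → 1 H
Totals → C:10, H:14, O:2.

C10H14O2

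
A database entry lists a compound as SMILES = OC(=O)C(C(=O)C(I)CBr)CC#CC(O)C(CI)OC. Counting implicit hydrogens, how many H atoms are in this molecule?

Walk through each heavy atom and fill implicit hydrogens from standard valence (C 4, N 3, O 2, S 2, halogen 1):
  atom 1: O, bond orders sum to 1 (valence 2) → 1 H
  atom 2: C, bond orders sum to 4 (valence 4) → 0 H
  atom 3: O, bond orders sum to 2 (valence 2) → 0 H
  atom 4: C, bond orders sum to 3 (valence 4) → 1 H
  atom 5: C, bond orders sum to 4 (valence 4) → 0 H
  atom 6: O, bond orders sum to 2 (valence 2) → 0 H
  atom 7: C, bond orders sum to 3 (valence 4) → 1 H
  atom 8: I (halogen, monovalent) → 0 H
  atom 9: C, bond orders sum to 2 (valence 4) → 2 H
  atom 10: Br (halogen, monovalent) → 0 H
  atom 11: C, bond orders sum to 2 (valence 4) → 2 H
  atom 12: C, bond orders sum to 4 (valence 4) → 0 H
  atom 13: C, bond orders sum to 4 (valence 4) → 0 H
  atom 14: C, bond orders sum to 3 (valence 4) → 1 H
  atom 15: O, bond orders sum to 1 (valence 2) → 1 H
  atom 16: C, bond orders sum to 3 (valence 4) → 1 H
  atom 17: C, bond orders sum to 2 (valence 4) → 2 H
  atom 18: I (halogen, monovalent) → 0 H
  atom 19: O, bond orders sum to 2 (valence 2) → 0 H
  atom 20: C, bond orders sum to 1 (valence 4) → 3 H
Total hydrogens: 15.

15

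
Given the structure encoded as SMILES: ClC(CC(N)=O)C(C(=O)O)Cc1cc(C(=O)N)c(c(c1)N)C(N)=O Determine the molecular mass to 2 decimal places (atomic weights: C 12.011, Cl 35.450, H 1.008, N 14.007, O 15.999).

356.76 g/mol

First, the molecular formula is C14H17ClN4O5 (counting implicit H from valence).
  C: 14 × 12.011 = 168.154
  Cl: 1 × 35.450 = 35.450
  H: 17 × 1.008 = 17.136
  N: 4 × 14.007 = 56.028
  O: 5 × 15.999 = 79.995
Sum: 14×12.011 + 1×35.450 + 17×1.008 + 4×14.007 + 5×15.999 = 356.763 → 356.76 g/mol.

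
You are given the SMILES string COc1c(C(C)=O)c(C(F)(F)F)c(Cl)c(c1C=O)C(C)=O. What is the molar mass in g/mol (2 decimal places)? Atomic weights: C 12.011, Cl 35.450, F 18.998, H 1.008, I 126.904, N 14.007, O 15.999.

First, the molecular formula is C13H10ClF3O4 (counting implicit H from valence).
  C: 13 × 12.011 = 156.143
  Cl: 1 × 35.450 = 35.450
  F: 3 × 18.998 = 56.994
  H: 10 × 1.008 = 10.080
  O: 4 × 15.999 = 63.996
Sum: 13×12.011 + 1×35.450 + 3×18.998 + 10×1.008 + 4×15.999 = 322.663 → 322.66 g/mol.

322.66 g/mol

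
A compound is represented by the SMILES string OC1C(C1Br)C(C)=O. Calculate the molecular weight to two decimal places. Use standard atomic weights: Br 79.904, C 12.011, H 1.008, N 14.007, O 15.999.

179.01 g/mol

First, the molecular formula is C5H7BrO2 (counting implicit H from valence).
  Br: 1 × 79.904 = 79.904
  C: 5 × 12.011 = 60.055
  H: 7 × 1.008 = 7.056
  O: 2 × 15.999 = 31.998
Sum: 1×79.904 + 5×12.011 + 7×1.008 + 2×15.999 = 179.013 → 179.01 g/mol.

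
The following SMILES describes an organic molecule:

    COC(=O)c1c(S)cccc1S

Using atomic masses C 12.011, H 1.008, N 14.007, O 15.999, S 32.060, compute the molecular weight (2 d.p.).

200.27 g/mol

First, the molecular formula is C8H8O2S2 (counting implicit H from valence).
  C: 8 × 12.011 = 96.088
  H: 8 × 1.008 = 8.064
  O: 2 × 15.999 = 31.998
  S: 2 × 32.060 = 64.120
Sum: 8×12.011 + 8×1.008 + 2×15.999 + 2×32.060 = 200.270 → 200.27 g/mol.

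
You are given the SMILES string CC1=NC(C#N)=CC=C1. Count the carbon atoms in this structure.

Count every carbon token in the SMILES (each C, including those in ring-closure positions and inside branches).
Carbon count: 7.

7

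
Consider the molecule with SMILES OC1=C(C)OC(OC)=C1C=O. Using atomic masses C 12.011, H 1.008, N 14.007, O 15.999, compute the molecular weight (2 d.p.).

First, the molecular formula is C7H8O4 (counting implicit H from valence).
  C: 7 × 12.011 = 84.077
  H: 8 × 1.008 = 8.064
  O: 4 × 15.999 = 63.996
Sum: 7×12.011 + 8×1.008 + 4×15.999 = 156.137 → 156.14 g/mol.

156.14 g/mol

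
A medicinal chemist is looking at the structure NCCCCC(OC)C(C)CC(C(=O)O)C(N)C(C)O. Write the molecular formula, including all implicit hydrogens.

Walk through each heavy atom and fill implicit hydrogens from standard valence (C 4, N 3, O 2, S 2, halogen 1):
  atom 1: N, bond orders sum to 1 (valence 3) → 2 H
  atom 2: C, bond orders sum to 2 (valence 4) → 2 H
  atom 3: C, bond orders sum to 2 (valence 4) → 2 H
  atom 4: C, bond orders sum to 2 (valence 4) → 2 H
  atom 5: C, bond orders sum to 2 (valence 4) → 2 H
  atom 6: C, bond orders sum to 3 (valence 4) → 1 H
  atom 7: O, bond orders sum to 2 (valence 2) → 0 H
  atom 8: C, bond orders sum to 1 (valence 4) → 3 H
  atom 9: C, bond orders sum to 3 (valence 4) → 1 H
  atom 10: C, bond orders sum to 1 (valence 4) → 3 H
  atom 11: C, bond orders sum to 2 (valence 4) → 2 H
  atom 12: C, bond orders sum to 3 (valence 4) → 1 H
  atom 13: C, bond orders sum to 4 (valence 4) → 0 H
  atom 14: O, bond orders sum to 2 (valence 2) → 0 H
  atom 15: O, bond orders sum to 1 (valence 2) → 1 H
  atom 16: C, bond orders sum to 3 (valence 4) → 1 H
  atom 17: N, bond orders sum to 1 (valence 3) → 2 H
  atom 18: C, bond orders sum to 3 (valence 4) → 1 H
  atom 19: C, bond orders sum to 1 (valence 4) → 3 H
  atom 20: O, bond orders sum to 1 (valence 2) → 1 H
Totals → C:14, H:30, N:2, O:4.
In Hill order: C14H30N2O4.

C14H30N2O4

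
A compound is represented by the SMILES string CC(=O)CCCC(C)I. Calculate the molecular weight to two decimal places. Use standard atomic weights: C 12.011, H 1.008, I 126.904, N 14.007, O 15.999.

First, the molecular formula is C7H13IO (counting implicit H from valence).
  C: 7 × 12.011 = 84.077
  H: 13 × 1.008 = 13.104
  I: 1 × 126.904 = 126.904
  O: 1 × 15.999 = 15.999
Sum: 7×12.011 + 13×1.008 + 1×126.904 + 1×15.999 = 240.084 → 240.08 g/mol.

240.08 g/mol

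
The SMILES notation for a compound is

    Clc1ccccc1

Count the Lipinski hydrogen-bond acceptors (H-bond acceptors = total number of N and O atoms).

0

N atoms: 0; O atoms: 0.
Lipinski HBA = 0 + 0 = 0.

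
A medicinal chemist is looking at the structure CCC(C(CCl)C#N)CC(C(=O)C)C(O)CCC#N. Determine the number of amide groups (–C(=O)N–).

Scan the SMILES for the amide motif — none present.
Groups that are present: 1 hydroxyl, 1 ketone, 2 nitrile.

0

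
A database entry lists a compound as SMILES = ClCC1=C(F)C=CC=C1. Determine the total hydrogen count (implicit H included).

Walk through each heavy atom and fill implicit hydrogens from standard valence (C 4, N 3, O 2, S 2, halogen 1):
  atom 1: Cl (halogen, monovalent) → 0 H
  atom 2: C, bond orders sum to 2 (valence 4) → 2 H
  atom 3: C, bond orders sum to 4 (valence 4) → 0 H
  atom 4: C, bond orders sum to 4 (valence 4) → 0 H
  atom 5: F (halogen, monovalent) → 0 H
  atom 6: C, bond orders sum to 3 (valence 4) → 1 H
  atom 7: C, bond orders sum to 3 (valence 4) → 1 H
  atom 8: C, bond orders sum to 3 (valence 4) → 1 H
  atom 9: C, bond orders sum to 3 (valence 4) → 1 H
Total hydrogens: 6.

6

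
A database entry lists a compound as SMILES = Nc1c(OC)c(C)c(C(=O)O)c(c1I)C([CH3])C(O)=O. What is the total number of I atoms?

1

Scan the SMILES for I atoms (remember two-letter symbols like Cl and Br are single atoms).
Iodine count: 1.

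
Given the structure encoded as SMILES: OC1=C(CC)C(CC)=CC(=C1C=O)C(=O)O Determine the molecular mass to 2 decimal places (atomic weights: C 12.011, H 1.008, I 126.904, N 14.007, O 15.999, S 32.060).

222.24 g/mol

First, the molecular formula is C12H14O4 (counting implicit H from valence).
  C: 12 × 12.011 = 144.132
  H: 14 × 1.008 = 14.112
  O: 4 × 15.999 = 63.996
Sum: 12×12.011 + 14×1.008 + 4×15.999 = 222.240 → 222.24 g/mol.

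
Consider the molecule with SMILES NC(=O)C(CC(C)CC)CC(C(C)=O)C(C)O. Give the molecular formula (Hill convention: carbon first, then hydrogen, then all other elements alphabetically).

C13H25NO3

Walk through each heavy atom and fill implicit hydrogens from standard valence (C 4, N 3, O 2, S 2, halogen 1):
  atom 1: N, bond orders sum to 1 (valence 3) → 2 H
  atom 2: C, bond orders sum to 4 (valence 4) → 0 H
  atom 3: O, bond orders sum to 2 (valence 2) → 0 H
  atom 4: C, bond orders sum to 3 (valence 4) → 1 H
  atom 5: C, bond orders sum to 2 (valence 4) → 2 H
  atom 6: C, bond orders sum to 3 (valence 4) → 1 H
  atom 7: C, bond orders sum to 1 (valence 4) → 3 H
  atom 8: C, bond orders sum to 2 (valence 4) → 2 H
  atom 9: C, bond orders sum to 1 (valence 4) → 3 H
  atom 10: C, bond orders sum to 2 (valence 4) → 2 H
  atom 11: C, bond orders sum to 3 (valence 4) → 1 H
  atom 12: C, bond orders sum to 4 (valence 4) → 0 H
  atom 13: C, bond orders sum to 1 (valence 4) → 3 H
  atom 14: O, bond orders sum to 2 (valence 2) → 0 H
  atom 15: C, bond orders sum to 3 (valence 4) → 1 H
  atom 16: C, bond orders sum to 1 (valence 4) → 3 H
  atom 17: O, bond orders sum to 1 (valence 2) → 1 H
Totals → C:13, H:25, N:1, O:3.
In Hill order: C13H25NO3.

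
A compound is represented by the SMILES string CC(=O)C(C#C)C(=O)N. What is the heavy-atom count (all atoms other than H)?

Every atom symbol written in the SMILES (organic subset) is one heavy atom; implicit H are not written.
Heavy atoms by element → C:6, N:1, O:2.
Total: 9.

9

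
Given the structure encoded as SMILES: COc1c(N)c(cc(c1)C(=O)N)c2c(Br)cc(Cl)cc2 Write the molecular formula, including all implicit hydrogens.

C14H12BrClN2O2

Walk through each heavy atom and fill implicit hydrogens from standard valence (C 4, N 3, O 2, S 2, halogen 1); for lowercase aromatic atoms, an aromatic c carries 1 H when it has two neighbours and 0 H with three, and aromatic n carries 0 H:
  atom 1: C, bond orders sum to 1 (valence 4) → 3 H
  atom 2: O, bond orders sum to 2 (valence 2) → 0 H
  atom 3: aromatic c, 3 neighbours → 0 H
  atom 4: aromatic c, 3 neighbours → 0 H
  atom 5: N, bond orders sum to 1 (valence 3) → 2 H
  atom 6: aromatic c, 3 neighbours → 0 H
  atom 7: aromatic c, 2 neighbours → 1 H
  atom 8: aromatic c, 3 neighbours → 0 H
  atom 9: aromatic c, 2 neighbours → 1 H
  atom 10: C, bond orders sum to 4 (valence 4) → 0 H
  atom 11: O, bond orders sum to 2 (valence 2) → 0 H
  atom 12: N, bond orders sum to 1 (valence 3) → 2 H
  atom 13: aromatic c, 3 neighbours → 0 H
  atom 14: aromatic c, 3 neighbours → 0 H
  atom 15: Br (halogen, monovalent) → 0 H
  atom 16: aromatic c, 2 neighbours → 1 H
  atom 17: aromatic c, 3 neighbours → 0 H
  atom 18: Cl (halogen, monovalent) → 0 H
  atom 19: aromatic c, 2 neighbours → 1 H
  atom 20: aromatic c, 2 neighbours → 1 H
Totals → C:14, H:12, Br:1, Cl:1, N:2, O:2.
In Hill order: C14H12BrClN2O2.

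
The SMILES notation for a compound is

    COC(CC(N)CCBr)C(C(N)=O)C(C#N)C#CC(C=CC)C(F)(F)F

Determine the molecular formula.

Walk through each heavy atom and fill implicit hydrogens from standard valence (C 4, N 3, O 2, S 2, halogen 1):
  atom 1: C, bond orders sum to 1 (valence 4) → 3 H
  atom 2: O, bond orders sum to 2 (valence 2) → 0 H
  atom 3: C, bond orders sum to 3 (valence 4) → 1 H
  atom 4: C, bond orders sum to 2 (valence 4) → 2 H
  atom 5: C, bond orders sum to 3 (valence 4) → 1 H
  atom 6: N, bond orders sum to 1 (valence 3) → 2 H
  atom 7: C, bond orders sum to 2 (valence 4) → 2 H
  atom 8: C, bond orders sum to 2 (valence 4) → 2 H
  atom 9: Br (halogen, monovalent) → 0 H
  atom 10: C, bond orders sum to 3 (valence 4) → 1 H
  atom 11: C, bond orders sum to 4 (valence 4) → 0 H
  atom 12: N, bond orders sum to 1 (valence 3) → 2 H
  atom 13: O, bond orders sum to 2 (valence 2) → 0 H
  atom 14: C, bond orders sum to 3 (valence 4) → 1 H
  atom 15: C, bond orders sum to 4 (valence 4) → 0 H
  atom 16: N, bond orders sum to 3 (valence 3) → 0 H
  atom 17: C, bond orders sum to 4 (valence 4) → 0 H
  atom 18: C, bond orders sum to 4 (valence 4) → 0 H
  atom 19: C, bond orders sum to 3 (valence 4) → 1 H
  atom 20: C, bond orders sum to 3 (valence 4) → 1 H
  atom 21: C, bond orders sum to 3 (valence 4) → 1 H
  atom 22: C, bond orders sum to 1 (valence 4) → 3 H
  atom 23: C, bond orders sum to 4 (valence 4) → 0 H
  atom 24: F (halogen, monovalent) → 0 H
  atom 25: F (halogen, monovalent) → 0 H
  atom 26: F (halogen, monovalent) → 0 H
Totals → C:17, H:23, Br:1, F:3, N:3, O:2.
In Hill order: C17H23BrF3N3O2.

C17H23BrF3N3O2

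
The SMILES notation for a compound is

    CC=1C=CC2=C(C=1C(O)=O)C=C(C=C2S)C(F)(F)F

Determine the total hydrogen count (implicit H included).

Walk through each heavy atom and fill implicit hydrogens from standard valence (C 4, N 3, O 2, S 2, halogen 1):
  atom 1: C, bond orders sum to 1 (valence 4) → 3 H
  atom 2: C, bond orders sum to 4 (valence 4) → 0 H
  atom 3: C, bond orders sum to 3 (valence 4) → 1 H
  atom 4: C, bond orders sum to 3 (valence 4) → 1 H
  atom 5: C, bond orders sum to 4 (valence 4) → 0 H
  atom 6: C, bond orders sum to 4 (valence 4) → 0 H
  atom 7: C, bond orders sum to 4 (valence 4) → 0 H
  atom 8: C, bond orders sum to 4 (valence 4) → 0 H
  atom 9: O, bond orders sum to 1 (valence 2) → 1 H
  atom 10: O, bond orders sum to 2 (valence 2) → 0 H
  atom 11: C, bond orders sum to 3 (valence 4) → 1 H
  atom 12: C, bond orders sum to 4 (valence 4) → 0 H
  atom 13: C, bond orders sum to 3 (valence 4) → 1 H
  atom 14: C, bond orders sum to 4 (valence 4) → 0 H
  atom 15: S, bond orders sum to 1 (valence 2) → 1 H
  atom 16: C, bond orders sum to 4 (valence 4) → 0 H
  atom 17: F (halogen, monovalent) → 0 H
  atom 18: F (halogen, monovalent) → 0 H
  atom 19: F (halogen, monovalent) → 0 H
Total hydrogens: 9.

9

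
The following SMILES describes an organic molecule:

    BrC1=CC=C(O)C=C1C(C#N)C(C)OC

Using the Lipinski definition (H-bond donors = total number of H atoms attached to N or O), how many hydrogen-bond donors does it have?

Donors: find every N or O and count the H atoms it carries.
  atom 6 (O): bond orders sum to 1 → 1 H
  atom 11 (N): bond orders sum to 3 → 0 H
  atom 14 (O): bond orders sum to 2 → 0 H
Lipinski HBD = 1.

1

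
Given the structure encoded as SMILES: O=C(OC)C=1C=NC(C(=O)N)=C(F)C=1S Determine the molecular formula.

Walk through each heavy atom and fill implicit hydrogens from standard valence (C 4, N 3, O 2, S 2, halogen 1):
  atom 1: O, bond orders sum to 2 (valence 2) → 0 H
  atom 2: C, bond orders sum to 4 (valence 4) → 0 H
  atom 3: O, bond orders sum to 2 (valence 2) → 0 H
  atom 4: C, bond orders sum to 1 (valence 4) → 3 H
  atom 5: C, bond orders sum to 4 (valence 4) → 0 H
  atom 6: C, bond orders sum to 3 (valence 4) → 1 H
  atom 7: N, bond orders sum to 3 (valence 3) → 0 H
  atom 8: C, bond orders sum to 4 (valence 4) → 0 H
  atom 9: C, bond orders sum to 4 (valence 4) → 0 H
  atom 10: O, bond orders sum to 2 (valence 2) → 0 H
  atom 11: N, bond orders sum to 1 (valence 3) → 2 H
  atom 12: C, bond orders sum to 4 (valence 4) → 0 H
  atom 13: F (halogen, monovalent) → 0 H
  atom 14: C, bond orders sum to 4 (valence 4) → 0 H
  atom 15: S, bond orders sum to 1 (valence 2) → 1 H
Totals → C:8, H:7, F:1, N:2, O:3, S:1.

C8H7FN2O3S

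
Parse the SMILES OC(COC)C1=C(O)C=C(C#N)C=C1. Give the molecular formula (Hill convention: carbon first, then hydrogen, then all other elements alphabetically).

Walk through each heavy atom and fill implicit hydrogens from standard valence (C 4, N 3, O 2, S 2, halogen 1):
  atom 1: O, bond orders sum to 1 (valence 2) → 1 H
  atom 2: C, bond orders sum to 3 (valence 4) → 1 H
  atom 3: C, bond orders sum to 2 (valence 4) → 2 H
  atom 4: O, bond orders sum to 2 (valence 2) → 0 H
  atom 5: C, bond orders sum to 1 (valence 4) → 3 H
  atom 6: C, bond orders sum to 4 (valence 4) → 0 H
  atom 7: C, bond orders sum to 4 (valence 4) → 0 H
  atom 8: O, bond orders sum to 1 (valence 2) → 1 H
  atom 9: C, bond orders sum to 3 (valence 4) → 1 H
  atom 10: C, bond orders sum to 4 (valence 4) → 0 H
  atom 11: C, bond orders sum to 4 (valence 4) → 0 H
  atom 12: N, bond orders sum to 3 (valence 3) → 0 H
  atom 13: C, bond orders sum to 3 (valence 4) → 1 H
  atom 14: C, bond orders sum to 3 (valence 4) → 1 H
Totals → C:10, H:11, N:1, O:3.
In Hill order: C10H11NO3.

C10H11NO3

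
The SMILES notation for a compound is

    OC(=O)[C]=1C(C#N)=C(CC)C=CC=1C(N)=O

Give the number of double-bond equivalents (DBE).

8

Degree of unsaturation = (number of rings) + (number of π bonds).
Ring closures in the SMILES: 1.
π bonds: 5 double bonds (each 1 DoU), 1 triple bond (each 2 DoU) → 7 DoU from unsaturation.
Total DoU = 1 + 7 = 8.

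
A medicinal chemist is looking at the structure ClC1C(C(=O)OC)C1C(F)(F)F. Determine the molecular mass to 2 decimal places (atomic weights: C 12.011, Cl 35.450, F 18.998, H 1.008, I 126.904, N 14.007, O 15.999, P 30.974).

202.56 g/mol

First, the molecular formula is C6H6ClF3O2 (counting implicit H from valence).
  C: 6 × 12.011 = 72.066
  Cl: 1 × 35.450 = 35.450
  F: 3 × 18.998 = 56.994
  H: 6 × 1.008 = 6.048
  O: 2 × 15.999 = 31.998
Sum: 6×12.011 + 1×35.450 + 3×18.998 + 6×1.008 + 2×15.999 = 202.556 → 202.56 g/mol.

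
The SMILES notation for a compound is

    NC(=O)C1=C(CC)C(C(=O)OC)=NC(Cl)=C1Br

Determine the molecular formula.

C10H10BrClN2O3

Walk through each heavy atom and fill implicit hydrogens from standard valence (C 4, N 3, O 2, S 2, halogen 1):
  atom 1: N, bond orders sum to 1 (valence 3) → 2 H
  atom 2: C, bond orders sum to 4 (valence 4) → 0 H
  atom 3: O, bond orders sum to 2 (valence 2) → 0 H
  atom 4: C, bond orders sum to 4 (valence 4) → 0 H
  atom 5: C, bond orders sum to 4 (valence 4) → 0 H
  atom 6: C, bond orders sum to 2 (valence 4) → 2 H
  atom 7: C, bond orders sum to 1 (valence 4) → 3 H
  atom 8: C, bond orders sum to 4 (valence 4) → 0 H
  atom 9: C, bond orders sum to 4 (valence 4) → 0 H
  atom 10: O, bond orders sum to 2 (valence 2) → 0 H
  atom 11: O, bond orders sum to 2 (valence 2) → 0 H
  atom 12: C, bond orders sum to 1 (valence 4) → 3 H
  atom 13: N, bond orders sum to 3 (valence 3) → 0 H
  atom 14: C, bond orders sum to 4 (valence 4) → 0 H
  atom 15: Cl (halogen, monovalent) → 0 H
  atom 16: C, bond orders sum to 4 (valence 4) → 0 H
  atom 17: Br (halogen, monovalent) → 0 H
Totals → C:10, H:10, Br:1, Cl:1, N:2, O:3.
In Hill order: C10H10BrClN2O3.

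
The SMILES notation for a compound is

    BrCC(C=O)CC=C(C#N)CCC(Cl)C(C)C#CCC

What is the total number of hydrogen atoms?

Walk through each heavy atom and fill implicit hydrogens from standard valence (C 4, N 3, O 2, S 2, halogen 1):
  atom 1: Br (halogen, monovalent) → 0 H
  atom 2: C, bond orders sum to 2 (valence 4) → 2 H
  atom 3: C, bond orders sum to 3 (valence 4) → 1 H
  atom 4: C, bond orders sum to 3 (valence 4) → 1 H
  atom 5: O, bond orders sum to 2 (valence 2) → 0 H
  atom 6: C, bond orders sum to 2 (valence 4) → 2 H
  atom 7: C, bond orders sum to 3 (valence 4) → 1 H
  atom 8: C, bond orders sum to 4 (valence 4) → 0 H
  atom 9: C, bond orders sum to 4 (valence 4) → 0 H
  atom 10: N, bond orders sum to 3 (valence 3) → 0 H
  atom 11: C, bond orders sum to 2 (valence 4) → 2 H
  atom 12: C, bond orders sum to 2 (valence 4) → 2 H
  atom 13: C, bond orders sum to 3 (valence 4) → 1 H
  atom 14: Cl (halogen, monovalent) → 0 H
  atom 15: C, bond orders sum to 3 (valence 4) → 1 H
  atom 16: C, bond orders sum to 1 (valence 4) → 3 H
  atom 17: C, bond orders sum to 4 (valence 4) → 0 H
  atom 18: C, bond orders sum to 4 (valence 4) → 0 H
  atom 19: C, bond orders sum to 2 (valence 4) → 2 H
  atom 20: C, bond orders sum to 1 (valence 4) → 3 H
Total hydrogens: 21.

21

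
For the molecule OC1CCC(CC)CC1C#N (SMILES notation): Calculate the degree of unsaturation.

3

Molecular formula: C9H15NO.
DoU = (2C + 2 + N − H − X) / 2, where X is the halogen count and O/S are ignored.
    = (2·9 + 2 + 1 − 15 − 0) / 2 = 6 / 2 = 3.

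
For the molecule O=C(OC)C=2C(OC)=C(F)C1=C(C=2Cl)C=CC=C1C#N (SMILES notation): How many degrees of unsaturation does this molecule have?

10

Degree of unsaturation = (number of rings) + (number of π bonds).
Ring closures in the SMILES: 2.
π bonds: 6 double bonds (each 1 DoU), 1 triple bond (each 2 DoU) → 8 DoU from unsaturation.
Total DoU = 2 + 8 = 10.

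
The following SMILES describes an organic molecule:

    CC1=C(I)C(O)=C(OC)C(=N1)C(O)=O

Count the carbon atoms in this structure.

Count every carbon token in the SMILES (each C, including those in ring-closure positions and inside branches).
Carbon count: 8.

8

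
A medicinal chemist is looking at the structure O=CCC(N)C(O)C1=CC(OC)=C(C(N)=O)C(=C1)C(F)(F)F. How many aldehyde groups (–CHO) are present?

1

The aldehyde motif appears at heavy-atom position 2 in the SMILES.
Other groups present: 1 amide, 1 ether, 1 hydroxyl, 1 primary amine.
Aldehyde count: 1.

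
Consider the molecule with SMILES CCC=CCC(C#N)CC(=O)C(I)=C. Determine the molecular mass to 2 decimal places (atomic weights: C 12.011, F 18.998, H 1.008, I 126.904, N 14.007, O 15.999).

303.14 g/mol

First, the molecular formula is C11H14INO (counting implicit H from valence).
  C: 11 × 12.011 = 132.121
  H: 14 × 1.008 = 14.112
  I: 1 × 126.904 = 126.904
  N: 1 × 14.007 = 14.007
  O: 1 × 15.999 = 15.999
Sum: 11×12.011 + 14×1.008 + 1×126.904 + 1×14.007 + 1×15.999 = 303.143 → 303.14 g/mol.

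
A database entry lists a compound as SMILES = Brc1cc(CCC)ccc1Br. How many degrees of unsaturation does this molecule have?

Molecular formula: C9H10Br2.
DoU = (2C + 2 + N − H − X) / 2, where X is the halogen count and O/S are ignored.
    = (2·9 + 2 + 0 − 10 − 2) / 2 = 8 / 2 = 4.

4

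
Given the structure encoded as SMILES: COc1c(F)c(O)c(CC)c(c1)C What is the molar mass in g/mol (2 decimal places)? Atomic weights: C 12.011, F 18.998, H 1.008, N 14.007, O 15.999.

First, the molecular formula is C10H13FO2 (counting implicit H from valence).
  C: 10 × 12.011 = 120.110
  F: 1 × 18.998 = 18.998
  H: 13 × 1.008 = 13.104
  O: 2 × 15.999 = 31.998
Sum: 10×12.011 + 1×18.998 + 13×1.008 + 2×15.999 = 184.210 → 184.21 g/mol.

184.21 g/mol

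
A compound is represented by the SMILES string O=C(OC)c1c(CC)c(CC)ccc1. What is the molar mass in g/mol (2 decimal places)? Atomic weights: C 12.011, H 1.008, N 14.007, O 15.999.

First, the molecular formula is C12H16O2 (counting implicit H from valence).
  C: 12 × 12.011 = 144.132
  H: 16 × 1.008 = 16.128
  O: 2 × 15.999 = 31.998
Sum: 12×12.011 + 16×1.008 + 2×15.999 = 192.258 → 192.26 g/mol.

192.26 g/mol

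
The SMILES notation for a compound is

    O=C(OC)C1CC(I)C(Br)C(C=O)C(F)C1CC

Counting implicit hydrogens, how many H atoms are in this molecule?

Walk through each heavy atom and fill implicit hydrogens from standard valence (C 4, N 3, O 2, S 2, halogen 1):
  atom 1: O, bond orders sum to 2 (valence 2) → 0 H
  atom 2: C, bond orders sum to 4 (valence 4) → 0 H
  atom 3: O, bond orders sum to 2 (valence 2) → 0 H
  atom 4: C, bond orders sum to 1 (valence 4) → 3 H
  atom 5: C, bond orders sum to 3 (valence 4) → 1 H
  atom 6: C, bond orders sum to 2 (valence 4) → 2 H
  atom 7: C, bond orders sum to 3 (valence 4) → 1 H
  atom 8: I (halogen, monovalent) → 0 H
  atom 9: C, bond orders sum to 3 (valence 4) → 1 H
  atom 10: Br (halogen, monovalent) → 0 H
  atom 11: C, bond orders sum to 3 (valence 4) → 1 H
  atom 12: C, bond orders sum to 3 (valence 4) → 1 H
  atom 13: O, bond orders sum to 2 (valence 2) → 0 H
  atom 14: C, bond orders sum to 3 (valence 4) → 1 H
  atom 15: F (halogen, monovalent) → 0 H
  atom 16: C, bond orders sum to 3 (valence 4) → 1 H
  atom 17: C, bond orders sum to 2 (valence 4) → 2 H
  atom 18: C, bond orders sum to 1 (valence 4) → 3 H
Total hydrogens: 17.

17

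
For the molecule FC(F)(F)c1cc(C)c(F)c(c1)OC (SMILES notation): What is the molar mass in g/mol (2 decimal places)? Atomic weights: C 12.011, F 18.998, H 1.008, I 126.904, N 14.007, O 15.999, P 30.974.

208.15 g/mol

First, the molecular formula is C9H8F4O (counting implicit H from valence).
  C: 9 × 12.011 = 108.099
  F: 4 × 18.998 = 75.992
  H: 8 × 1.008 = 8.064
  O: 1 × 15.999 = 15.999
Sum: 9×12.011 + 4×18.998 + 8×1.008 + 1×15.999 = 208.154 → 208.15 g/mol.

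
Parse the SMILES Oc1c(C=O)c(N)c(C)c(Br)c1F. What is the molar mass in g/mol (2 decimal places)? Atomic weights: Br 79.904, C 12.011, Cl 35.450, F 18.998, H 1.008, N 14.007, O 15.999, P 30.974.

First, the molecular formula is C8H7BrFNO2 (counting implicit H from valence).
  Br: 1 × 79.904 = 79.904
  C: 8 × 12.011 = 96.088
  F: 1 × 18.998 = 18.998
  H: 7 × 1.008 = 7.056
  N: 1 × 14.007 = 14.007
  O: 2 × 15.999 = 31.998
Sum: 1×79.904 + 8×12.011 + 1×18.998 + 7×1.008 + 1×14.007 + 2×15.999 = 248.051 → 248.05 g/mol.

248.05 g/mol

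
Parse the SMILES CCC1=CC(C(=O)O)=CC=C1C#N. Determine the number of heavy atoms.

Every atom symbol written in the SMILES (organic subset) is one heavy atom; implicit H are not written.
Heavy atoms by element → C:10, N:1, O:2.
Total: 13.

13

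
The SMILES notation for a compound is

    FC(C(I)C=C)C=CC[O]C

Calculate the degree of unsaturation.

Degree of unsaturation = (number of rings) + (number of π bonds).
Ring closures in the SMILES: 0.
π bonds: 2 double bonds (each 1 DoU) → 2 DoU from unsaturation.
Total DoU = 0 + 2 = 2.

2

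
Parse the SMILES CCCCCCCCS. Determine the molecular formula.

C8H18S

Walk through each heavy atom and fill implicit hydrogens from standard valence (C 4, N 3, O 2, S 2, halogen 1):
  atom 1: C, bond orders sum to 1 (valence 4) → 3 H
  atom 2: C, bond orders sum to 2 (valence 4) → 2 H
  atom 3: C, bond orders sum to 2 (valence 4) → 2 H
  atom 4: C, bond orders sum to 2 (valence 4) → 2 H
  atom 5: C, bond orders sum to 2 (valence 4) → 2 H
  atom 6: C, bond orders sum to 2 (valence 4) → 2 H
  atom 7: C, bond orders sum to 2 (valence 4) → 2 H
  atom 8: C, bond orders sum to 2 (valence 4) → 2 H
  atom 9: S, bond orders sum to 1 (valence 2) → 1 H
Totals → C:8, H:18, S:1.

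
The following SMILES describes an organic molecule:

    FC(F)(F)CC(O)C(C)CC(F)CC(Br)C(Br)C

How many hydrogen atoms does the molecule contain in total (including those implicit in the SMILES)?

18

Walk through each heavy atom and fill implicit hydrogens from standard valence (C 4, N 3, O 2, S 2, halogen 1):
  atom 1: F (halogen, monovalent) → 0 H
  atom 2: C, bond orders sum to 4 (valence 4) → 0 H
  atom 3: F (halogen, monovalent) → 0 H
  atom 4: F (halogen, monovalent) → 0 H
  atom 5: C, bond orders sum to 2 (valence 4) → 2 H
  atom 6: C, bond orders sum to 3 (valence 4) → 1 H
  atom 7: O, bond orders sum to 1 (valence 2) → 1 H
  atom 8: C, bond orders sum to 3 (valence 4) → 1 H
  atom 9: C, bond orders sum to 1 (valence 4) → 3 H
  atom 10: C, bond orders sum to 2 (valence 4) → 2 H
  atom 11: C, bond orders sum to 3 (valence 4) → 1 H
  atom 12: F (halogen, monovalent) → 0 H
  atom 13: C, bond orders sum to 2 (valence 4) → 2 H
  atom 14: C, bond orders sum to 3 (valence 4) → 1 H
  atom 15: Br (halogen, monovalent) → 0 H
  atom 16: C, bond orders sum to 3 (valence 4) → 1 H
  atom 17: Br (halogen, monovalent) → 0 H
  atom 18: C, bond orders sum to 1 (valence 4) → 3 H
Total hydrogens: 18.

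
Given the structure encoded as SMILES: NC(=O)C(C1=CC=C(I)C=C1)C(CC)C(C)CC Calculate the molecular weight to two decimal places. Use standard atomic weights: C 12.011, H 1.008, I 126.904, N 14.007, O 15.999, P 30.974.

First, the molecular formula is C15H22INO (counting implicit H from valence).
  C: 15 × 12.011 = 180.165
  H: 22 × 1.008 = 22.176
  I: 1 × 126.904 = 126.904
  N: 1 × 14.007 = 14.007
  O: 1 × 15.999 = 15.999
Sum: 15×12.011 + 22×1.008 + 1×126.904 + 1×14.007 + 1×15.999 = 359.251 → 359.25 g/mol.

359.25 g/mol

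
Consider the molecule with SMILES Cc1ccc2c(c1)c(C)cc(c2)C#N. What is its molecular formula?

Walk through each heavy atom and fill implicit hydrogens from standard valence (C 4, N 3, O 2, S 2, halogen 1); for lowercase aromatic atoms, an aromatic c carries 1 H when it has two neighbours and 0 H with three, and aromatic n carries 0 H:
  atom 1: C, bond orders sum to 1 (valence 4) → 3 H
  atom 2: aromatic c, 3 neighbours → 0 H
  atom 3: aromatic c, 2 neighbours → 1 H
  atom 4: aromatic c, 2 neighbours → 1 H
  atom 5: aromatic c, 3 neighbours → 0 H
  atom 6: aromatic c, 3 neighbours → 0 H
  atom 7: aromatic c, 2 neighbours → 1 H
  atom 8: aromatic c, 3 neighbours → 0 H
  atom 9: C, bond orders sum to 1 (valence 4) → 3 H
  atom 10: aromatic c, 2 neighbours → 1 H
  atom 11: aromatic c, 3 neighbours → 0 H
  atom 12: aromatic c, 2 neighbours → 1 H
  atom 13: C, bond orders sum to 4 (valence 4) → 0 H
  atom 14: N, bond orders sum to 3 (valence 3) → 0 H
Totals → C:13, H:11, N:1.

C13H11N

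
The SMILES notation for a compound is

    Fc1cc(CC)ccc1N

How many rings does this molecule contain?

1

In SMILES, each pair of matching ring-closure digits denotes one ring-closing bond; the number of such bonds equals the number of independent rings.
Ring-closure bonds here: 1.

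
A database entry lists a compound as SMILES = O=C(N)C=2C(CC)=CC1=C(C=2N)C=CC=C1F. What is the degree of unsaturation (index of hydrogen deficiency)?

Molecular formula: C13H13FN2O.
DoU = (2C + 2 + N − H − X) / 2, where X is the halogen count and O/S are ignored.
    = (2·13 + 2 + 2 − 13 − 1) / 2 = 16 / 2 = 8.

8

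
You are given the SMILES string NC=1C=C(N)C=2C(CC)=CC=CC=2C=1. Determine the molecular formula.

C12H14N2

Walk through each heavy atom and fill implicit hydrogens from standard valence (C 4, N 3, O 2, S 2, halogen 1):
  atom 1: N, bond orders sum to 1 (valence 3) → 2 H
  atom 2: C, bond orders sum to 4 (valence 4) → 0 H
  atom 3: C, bond orders sum to 3 (valence 4) → 1 H
  atom 4: C, bond orders sum to 4 (valence 4) → 0 H
  atom 5: N, bond orders sum to 1 (valence 3) → 2 H
  atom 6: C, bond orders sum to 4 (valence 4) → 0 H
  atom 7: C, bond orders sum to 4 (valence 4) → 0 H
  atom 8: C, bond orders sum to 2 (valence 4) → 2 H
  atom 9: C, bond orders sum to 1 (valence 4) → 3 H
  atom 10: C, bond orders sum to 3 (valence 4) → 1 H
  atom 11: C, bond orders sum to 3 (valence 4) → 1 H
  atom 12: C, bond orders sum to 3 (valence 4) → 1 H
  atom 13: C, bond orders sum to 4 (valence 4) → 0 H
  atom 14: C, bond orders sum to 3 (valence 4) → 1 H
Totals → C:12, H:14, N:2.
In Hill order: C12H14N2.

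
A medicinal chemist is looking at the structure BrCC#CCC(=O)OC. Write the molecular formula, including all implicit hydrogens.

Walk through each heavy atom and fill implicit hydrogens from standard valence (C 4, N 3, O 2, S 2, halogen 1):
  atom 1: Br (halogen, monovalent) → 0 H
  atom 2: C, bond orders sum to 2 (valence 4) → 2 H
  atom 3: C, bond orders sum to 4 (valence 4) → 0 H
  atom 4: C, bond orders sum to 4 (valence 4) → 0 H
  atom 5: C, bond orders sum to 2 (valence 4) → 2 H
  atom 6: C, bond orders sum to 4 (valence 4) → 0 H
  atom 7: O, bond orders sum to 2 (valence 2) → 0 H
  atom 8: O, bond orders sum to 2 (valence 2) → 0 H
  atom 9: C, bond orders sum to 1 (valence 4) → 3 H
Totals → C:6, H:7, Br:1, O:2.

C6H7BrO2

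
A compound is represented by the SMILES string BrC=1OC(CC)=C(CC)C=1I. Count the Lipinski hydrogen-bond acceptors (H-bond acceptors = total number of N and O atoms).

N atoms: 0; O atoms: 1.
Lipinski HBA = 0 + 1 = 1.

1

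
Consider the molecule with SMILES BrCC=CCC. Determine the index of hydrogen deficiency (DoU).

Degree of unsaturation = (number of rings) + (number of π bonds).
Ring closures in the SMILES: 0.
π bonds: 1 double bond (each 1 DoU) → 1 DoU from unsaturation.
Total DoU = 0 + 1 = 1.

1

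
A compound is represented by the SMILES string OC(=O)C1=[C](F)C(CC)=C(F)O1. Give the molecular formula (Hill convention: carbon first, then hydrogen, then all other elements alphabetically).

Walk through each heavy atom and fill implicit hydrogens from standard valence (C 4, N 3, O 2, S 2, halogen 1):
  atom 1: O, bond orders sum to 1 (valence 2) → 1 H
  atom 2: C, bond orders sum to 4 (valence 4) → 0 H
  atom 3: O, bond orders sum to 2 (valence 2) → 0 H
  atom 4: C, bond orders sum to 4 (valence 4) → 0 H
  atom 5: C with explicit H count 0
  atom 6: F (halogen, monovalent) → 0 H
  atom 7: C, bond orders sum to 4 (valence 4) → 0 H
  atom 8: C, bond orders sum to 2 (valence 4) → 2 H
  atom 9: C, bond orders sum to 1 (valence 4) → 3 H
  atom 10: C, bond orders sum to 4 (valence 4) → 0 H
  atom 11: F (halogen, monovalent) → 0 H
  atom 12: O, bond orders sum to 2 (valence 2) → 0 H
Totals → C:7, H:6, F:2, O:3.

C7H6F2O3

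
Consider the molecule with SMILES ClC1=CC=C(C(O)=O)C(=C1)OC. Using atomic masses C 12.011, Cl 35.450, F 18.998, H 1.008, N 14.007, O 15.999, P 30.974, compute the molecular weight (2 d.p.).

186.59 g/mol

First, the molecular formula is C8H7ClO3 (counting implicit H from valence).
  C: 8 × 12.011 = 96.088
  Cl: 1 × 35.450 = 35.450
  H: 7 × 1.008 = 7.056
  O: 3 × 15.999 = 47.997
Sum: 8×12.011 + 1×35.450 + 7×1.008 + 3×15.999 = 186.591 → 186.59 g/mol.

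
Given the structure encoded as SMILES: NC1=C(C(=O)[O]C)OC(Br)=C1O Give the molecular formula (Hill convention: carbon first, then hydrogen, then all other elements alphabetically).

C6H6BrNO4

Walk through each heavy atom and fill implicit hydrogens from standard valence (C 4, N 3, O 2, S 2, halogen 1):
  atom 1: N, bond orders sum to 1 (valence 3) → 2 H
  atom 2: C, bond orders sum to 4 (valence 4) → 0 H
  atom 3: C, bond orders sum to 4 (valence 4) → 0 H
  atom 4: C, bond orders sum to 4 (valence 4) → 0 H
  atom 5: O, bond orders sum to 2 (valence 2) → 0 H
  atom 6: O with explicit H count 0
  atom 7: C, bond orders sum to 1 (valence 4) → 3 H
  atom 8: O, bond orders sum to 2 (valence 2) → 0 H
  atom 9: C, bond orders sum to 4 (valence 4) → 0 H
  atom 10: Br (halogen, monovalent) → 0 H
  atom 11: C, bond orders sum to 4 (valence 4) → 0 H
  atom 12: O, bond orders sum to 1 (valence 2) → 1 H
Totals → C:6, H:6, Br:1, N:1, O:4.
In Hill order: C6H6BrNO4.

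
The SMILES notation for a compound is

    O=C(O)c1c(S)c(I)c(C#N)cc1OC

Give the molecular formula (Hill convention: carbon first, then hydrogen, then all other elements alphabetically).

C9H6INO3S

Walk through each heavy atom and fill implicit hydrogens from standard valence (C 4, N 3, O 2, S 2, halogen 1); for lowercase aromatic atoms, an aromatic c carries 1 H when it has two neighbours and 0 H with three, and aromatic n carries 0 H:
  atom 1: O, bond orders sum to 2 (valence 2) → 0 H
  atom 2: C, bond orders sum to 4 (valence 4) → 0 H
  atom 3: O, bond orders sum to 1 (valence 2) → 1 H
  atom 4: aromatic c, 3 neighbours → 0 H
  atom 5: aromatic c, 3 neighbours → 0 H
  atom 6: S, bond orders sum to 1 (valence 2) → 1 H
  atom 7: aromatic c, 3 neighbours → 0 H
  atom 8: I (halogen, monovalent) → 0 H
  atom 9: aromatic c, 3 neighbours → 0 H
  atom 10: C, bond orders sum to 4 (valence 4) → 0 H
  atom 11: N, bond orders sum to 3 (valence 3) → 0 H
  atom 12: aromatic c, 2 neighbours → 1 H
  atom 13: aromatic c, 3 neighbours → 0 H
  atom 14: O, bond orders sum to 2 (valence 2) → 0 H
  atom 15: C, bond orders sum to 1 (valence 4) → 3 H
Totals → C:9, H:6, I:1, N:1, O:3, S:1.
In Hill order: C9H6INO3S.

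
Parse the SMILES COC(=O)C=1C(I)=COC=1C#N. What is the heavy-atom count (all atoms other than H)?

12

Every atom symbol written in the SMILES (organic subset) is one heavy atom; implicit H are not written.
Heavy atoms by element → C:7, I:1, N:1, O:3.
Total: 12.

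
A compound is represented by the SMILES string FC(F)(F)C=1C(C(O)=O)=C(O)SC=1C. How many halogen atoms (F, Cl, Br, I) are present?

Halogen atoms appear at heavy-atom positions 1, 3, 4 (3×F).
Other groups present: 1 carboxylic acid, 1 hydroxyl.
Halogen count: 3.

3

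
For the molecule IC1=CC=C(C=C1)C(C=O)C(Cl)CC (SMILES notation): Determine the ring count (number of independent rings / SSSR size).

1

In SMILES, each pair of matching ring-closure digits denotes one ring-closing bond; the number of such bonds equals the number of independent rings.
Ring-closure bonds here: 1.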